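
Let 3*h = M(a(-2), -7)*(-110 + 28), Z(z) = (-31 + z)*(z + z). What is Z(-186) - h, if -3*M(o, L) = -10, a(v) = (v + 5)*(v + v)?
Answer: 727336/9 ≈ 80815.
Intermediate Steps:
a(v) = 2*v*(5 + v) (a(v) = (5 + v)*(2*v) = 2*v*(5 + v))
M(o, L) = 10/3 (M(o, L) = -1/3*(-10) = 10/3)
Z(z) = 2*z*(-31 + z) (Z(z) = (-31 + z)*(2*z) = 2*z*(-31 + z))
h = -820/9 (h = (10*(-110 + 28)/3)/3 = ((10/3)*(-82))/3 = (1/3)*(-820/3) = -820/9 ≈ -91.111)
Z(-186) - h = 2*(-186)*(-31 - 186) - 1*(-820/9) = 2*(-186)*(-217) + 820/9 = 80724 + 820/9 = 727336/9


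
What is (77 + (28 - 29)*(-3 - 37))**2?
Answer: 13689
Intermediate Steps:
(77 + (28 - 29)*(-3 - 37))**2 = (77 - 1*(-40))**2 = (77 + 40)**2 = 117**2 = 13689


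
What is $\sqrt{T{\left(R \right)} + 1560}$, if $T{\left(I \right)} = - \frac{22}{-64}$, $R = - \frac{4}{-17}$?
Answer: $\frac{7 \sqrt{2038}}{8} \approx 39.501$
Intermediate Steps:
$R = \frac{4}{17}$ ($R = \left(-4\right) \left(- \frac{1}{17}\right) = \frac{4}{17} \approx 0.23529$)
$T{\left(I \right)} = \frac{11}{32}$ ($T{\left(I \right)} = \left(-22\right) \left(- \frac{1}{64}\right) = \frac{11}{32}$)
$\sqrt{T{\left(R \right)} + 1560} = \sqrt{\frac{11}{32} + 1560} = \sqrt{\frac{49931}{32}} = \frac{7 \sqrt{2038}}{8}$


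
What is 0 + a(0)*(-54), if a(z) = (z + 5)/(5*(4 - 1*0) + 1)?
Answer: -90/7 ≈ -12.857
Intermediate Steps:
a(z) = 5/21 + z/21 (a(z) = (5 + z)/(5*(4 + 0) + 1) = (5 + z)/(5*4 + 1) = (5 + z)/(20 + 1) = (5 + z)/21 = (5 + z)*(1/21) = 5/21 + z/21)
0 + a(0)*(-54) = 0 + (5/21 + (1/21)*0)*(-54) = 0 + (5/21 + 0)*(-54) = 0 + (5/21)*(-54) = 0 - 90/7 = -90/7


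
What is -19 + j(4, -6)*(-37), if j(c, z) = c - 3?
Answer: -56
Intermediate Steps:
j(c, z) = -3 + c
-19 + j(4, -6)*(-37) = -19 + (-3 + 4)*(-37) = -19 + 1*(-37) = -19 - 37 = -56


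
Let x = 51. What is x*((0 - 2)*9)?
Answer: -918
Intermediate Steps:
x*((0 - 2)*9) = 51*((0 - 2)*9) = 51*(-2*9) = 51*(-18) = -918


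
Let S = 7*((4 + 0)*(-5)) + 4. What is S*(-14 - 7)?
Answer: 2856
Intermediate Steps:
S = -136 (S = 7*(4*(-5)) + 4 = 7*(-20) + 4 = -140 + 4 = -136)
S*(-14 - 7) = -136*(-14 - 7) = -136*(-21) = 2856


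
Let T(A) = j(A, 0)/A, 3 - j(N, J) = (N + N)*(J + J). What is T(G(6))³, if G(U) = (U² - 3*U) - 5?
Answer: 27/2197 ≈ 0.012289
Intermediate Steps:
j(N, J) = 3 - 4*J*N (j(N, J) = 3 - (N + N)*(J + J) = 3 - 2*N*2*J = 3 - 4*J*N)
G(U) = -5 + U² - 3*U
T(A) = 3/A (T(A) = (3 - 4*0*A)/A = (3 + 0)/A = 3/A)
T(G(6))³ = (3/(-5 + 6² - 3*6))³ = (3/(-5 + 36 - 18))³ = (3/13)³ = 27/2197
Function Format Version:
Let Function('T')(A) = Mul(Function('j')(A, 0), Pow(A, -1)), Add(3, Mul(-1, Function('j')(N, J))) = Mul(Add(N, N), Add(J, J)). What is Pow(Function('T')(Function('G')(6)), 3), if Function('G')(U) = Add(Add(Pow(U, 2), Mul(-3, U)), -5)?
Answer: Rational(27, 2197) ≈ 0.012289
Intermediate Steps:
Function('j')(N, J) = Add(3, Mul(-4, J, N)) (Function('j')(N, J) = Add(3, Mul(-1, Mul(Add(N, N), Add(J, J)))) = Add(3, Mul(-1, Mul(Mul(2, N), Mul(2, J)))) = Add(3, Mul(-1, Mul(4, J, N))) = Add(3, Mul(-4, J, N)))
Function('G')(U) = Add(-5, Pow(U, 2), Mul(-3, U))
Function('T')(A) = Mul(3, Pow(A, -1)) (Function('T')(A) = Mul(Add(3, Mul(-4, 0, A)), Pow(A, -1)) = Mul(Add(3, 0), Pow(A, -1)) = Mul(3, Pow(A, -1)))
Pow(Function('T')(Function('G')(6)), 3) = Pow(Mul(3, Pow(Add(-5, Pow(6, 2), Mul(-3, 6)), -1)), 3) = Pow(Mul(3, Pow(Add(-5, 36, -18), -1)), 3) = Pow(Mul(3, Pow(13, -1)), 3) = Pow(Mul(3, Rational(1, 13)), 3) = Pow(Rational(3, 13), 3) = Rational(27, 2197)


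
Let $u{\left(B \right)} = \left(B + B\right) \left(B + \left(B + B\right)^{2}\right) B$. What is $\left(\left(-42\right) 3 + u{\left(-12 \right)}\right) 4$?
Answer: $649224$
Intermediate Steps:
$u{\left(B \right)} = 2 B^{2} \left(B + 4 B^{2}\right)$ ($u{\left(B \right)} = 2 B \left(B + \left(2 B\right)^{2}\right) B = 2 B \left(B + 4 B^{2}\right) B = 2 B^{2} \left(B + 4 B^{2}\right)$)
$\left(\left(-42\right) 3 + u{\left(-12 \right)}\right) 4 = \left(\left(-42\right) 3 + \left(-12\right)^{3} \left(2 + 8 \left(-12\right)\right)\right) 4 = \left(-126 - 1728 \left(2 - 96\right)\right) 4 = \left(-126 - -162432\right) 4 = \left(-126 + 162432\right) 4 = 162306 \cdot 4 = 649224$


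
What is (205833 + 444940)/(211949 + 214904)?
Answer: 650773/426853 ≈ 1.5246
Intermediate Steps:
(205833 + 444940)/(211949 + 214904) = 650773/426853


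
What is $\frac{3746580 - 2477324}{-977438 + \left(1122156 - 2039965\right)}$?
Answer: $- \frac{1269256}{1895247} \approx -0.6697$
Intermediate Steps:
$\frac{3746580 - 2477324}{-977438 + \left(1122156 - 2039965\right)} = \frac{1269256}{-977438 - 917809} = \frac{1269256}{-1895247} = 1269256 \left(- \frac{1}{1895247}\right) = - \frac{1269256}{1895247}$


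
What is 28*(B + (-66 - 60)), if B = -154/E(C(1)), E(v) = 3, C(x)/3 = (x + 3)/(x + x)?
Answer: -14896/3 ≈ -4965.3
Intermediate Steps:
C(x) = 3*(3 + x)/(2*x) (C(x) = 3*((x + 3)/(x + x)) = 3*((3 + x)/((2*x))) = 3*((3 + x)*(1/(2*x))) = 3*((3 + x)/(2*x)) = 3*(3 + x)/(2*x))
B = -154/3 ≈ -51.333
28*(B + (-66 - 60)) = 28*(-154/3 + (-66 - 60)) = 28*(-154/3 - 126) = 28*(-532/3) = -14896/3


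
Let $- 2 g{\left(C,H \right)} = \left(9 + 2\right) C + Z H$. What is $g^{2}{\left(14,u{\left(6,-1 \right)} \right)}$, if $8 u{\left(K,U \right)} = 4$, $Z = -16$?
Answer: $5329$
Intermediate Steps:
$u{\left(K,U \right)} = \frac{1}{2}$ ($u{\left(K,U \right)} = \frac{1}{8} \cdot 4 = \frac{1}{2}$)
$g{\left(C,H \right)} = 8 H - \frac{11 C}{2}$ ($g{\left(C,H \right)} = - \frac{\left(9 + 2\right) C - 16 H}{2} = - \frac{11 C - 16 H}{2} = - \frac{- 16 H + 11 C}{2} = 8 H - \frac{11 C}{2}$)
$g^{2}{\left(14,u{\left(6,-1 \right)} \right)} = \left(8 \cdot \frac{1}{2} - 77\right)^{2} = \left(4 - 77\right)^{2} = \left(-73\right)^{2} = 5329$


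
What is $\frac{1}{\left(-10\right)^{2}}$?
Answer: $\frac{1}{100} \approx 0.01$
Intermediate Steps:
$\frac{1}{\left(-10\right)^{2}} = \frac{1}{100}$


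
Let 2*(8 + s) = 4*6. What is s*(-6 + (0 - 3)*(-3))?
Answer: 12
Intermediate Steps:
s = 4 (s = -8 + (4*6)/2 = -8 + (1/2)*24 = -8 + 12 = 4)
s*(-6 + (0 - 3)*(-3)) = 4*(-6 + (0 - 3)*(-3)) = 4*(-6 - 3*(-3)) = 4*(-6 + 9) = 4*3 = 12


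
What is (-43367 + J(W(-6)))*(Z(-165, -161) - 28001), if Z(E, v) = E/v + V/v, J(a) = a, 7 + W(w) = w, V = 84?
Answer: 195560510400/161 ≈ 1.2147e+9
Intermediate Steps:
W(w) = -7 + w
Z(E, v) = 84/v + E/v (Z(E, v) = E/v + 84/v = 84/v + E/v)
(-43367 + J(W(-6)))*(Z(-165, -161) - 28001) = (-43367 + (-7 - 6))*((84 - 165)/(-161) - 28001) = (-43367 - 13)*(-1/161*(-81) - 28001) = -43380*(81/161 - 28001) = -43380*(-4508080/161) = 195560510400/161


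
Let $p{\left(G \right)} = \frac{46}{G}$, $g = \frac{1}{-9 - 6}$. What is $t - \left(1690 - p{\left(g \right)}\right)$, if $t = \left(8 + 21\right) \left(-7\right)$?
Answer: $-2583$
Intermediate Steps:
$g = - \frac{1}{15}$ ($g = \frac{1}{-15} = - \frac{1}{15} \approx -0.066667$)
$t = -203$ ($t = 29 \left(-7\right) = -203$)
$t - \left(1690 - p{\left(g \right)}\right) = -203 - \left(1690 - \frac{46}{- \frac{1}{15}}\right) = -203 - \left(1690 - 46 \left(-15\right)\right) = -203 - \left(1690 - -690\right) = -203 - \left(1690 + 690\right) = -203 - 2380 = -2583$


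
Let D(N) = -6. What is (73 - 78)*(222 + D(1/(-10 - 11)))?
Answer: -1080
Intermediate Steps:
(73 - 78)*(222 + D(1/(-10 - 11))) = (73 - 78)*(222 - 6) = -5*216 = -1080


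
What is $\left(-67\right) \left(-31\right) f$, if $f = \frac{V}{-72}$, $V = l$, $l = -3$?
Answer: $\frac{2077}{24} \approx 86.542$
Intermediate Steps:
$V = -3$
$f = \frac{1}{24}$ ($f = - \frac{3}{-72} = \left(-3\right) \left(- \frac{1}{72}\right) = \frac{1}{24} \approx 0.041667$)
$\left(-67\right) \left(-31\right) f = \left(-67\right) \left(-31\right) \frac{1}{24} = 2077 \cdot \frac{1}{24} = \frac{2077}{24}$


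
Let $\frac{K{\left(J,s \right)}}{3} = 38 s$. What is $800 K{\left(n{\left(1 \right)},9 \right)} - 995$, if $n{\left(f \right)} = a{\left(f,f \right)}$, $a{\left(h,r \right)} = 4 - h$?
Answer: $819805$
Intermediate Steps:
$n{\left(f \right)} = 4 - f$
$K{\left(J,s \right)} = 114 s$ ($K{\left(J,s \right)} = 3 \cdot 38 s = 114 s$)
$800 K{\left(n{\left(1 \right)},9 \right)} - 995 = 800 \cdot 114 \cdot 9 - 995 = 800 \cdot 1026 - 995 = 820800 - 995 = 819805$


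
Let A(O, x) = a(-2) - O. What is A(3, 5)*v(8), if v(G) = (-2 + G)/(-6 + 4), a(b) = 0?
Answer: 9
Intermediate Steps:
v(G) = 1 - G/2 (v(G) = (-2 + G)/(-2) = (-2 + G)*(-½) = 1 - G/2)
A(O, x) = -O (A(O, x) = 0 - O = -O)
A(3, 5)*v(8) = (-1*3)*(1 - ½*8) = -3*(1 - 4) = -3*(-3) = 9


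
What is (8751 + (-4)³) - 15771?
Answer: -7084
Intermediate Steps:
(8751 + (-4)³) - 15771 = (8751 - 64) - 15771 = 8687 - 15771 = -7084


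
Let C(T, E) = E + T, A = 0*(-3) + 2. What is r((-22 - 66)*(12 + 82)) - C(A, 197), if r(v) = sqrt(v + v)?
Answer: -199 + 4*I*sqrt(1034) ≈ -199.0 + 128.62*I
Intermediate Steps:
A = 2 (A = 0 + 2 = 2)
r(v) = sqrt(2)*sqrt(v) (r(v) = sqrt(2*v) = sqrt(2)*sqrt(v))
r((-22 - 66)*(12 + 82)) - C(A, 197) = sqrt(2)*sqrt((-22 - 66)*(12 + 82)) - (197 + 2) = sqrt(2)*sqrt(-88*94) - 1*199 = sqrt(2)*sqrt(-8272) - 199 = sqrt(2)*(4*I*sqrt(517)) - 199 = 4*I*sqrt(1034) - 199 = -199 + 4*I*sqrt(1034)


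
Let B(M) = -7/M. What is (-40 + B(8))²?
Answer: 106929/64 ≈ 1670.8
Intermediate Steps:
(-40 + B(8))² = (-40 - 7/8)² = (-327/8)² = 106929/64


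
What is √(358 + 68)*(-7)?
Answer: -7*√426 ≈ -144.48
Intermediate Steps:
√(358 + 68)*(-7) = √426*(-7) = -7*√426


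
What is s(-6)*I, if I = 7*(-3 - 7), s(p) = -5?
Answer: 350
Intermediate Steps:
I = -70 (I = 7*(-10) = -70)
s(-6)*I = -5*(-70) = 350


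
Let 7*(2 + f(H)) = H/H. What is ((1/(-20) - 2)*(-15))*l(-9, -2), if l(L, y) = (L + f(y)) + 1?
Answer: -8487/28 ≈ -303.11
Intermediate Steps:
f(H) = -13/7 (f(H) = -2 + (H/H)/7 = -2 + (⅐)*1 = -2 + ⅐ = -13/7)
l(L, y) = -6/7 + L (l(L, y) = (L - 13/7) + 1 = (-13/7 + L) + 1 = -6/7 + L)
((1/(-20) - 2)*(-15))*l(-9, -2) = ((1/(-20) - 2)*(-15))*(-6/7 - 9) = ((-1/20 - 2)*(-15))*(-69/7) = -41/20*(-15)*(-69/7) = (123/4)*(-69/7) = -8487/28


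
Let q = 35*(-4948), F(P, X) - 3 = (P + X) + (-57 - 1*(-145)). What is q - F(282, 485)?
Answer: -174038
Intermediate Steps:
F(P, X) = 91 + P + X (F(P, X) = 3 + ((P + X) + (-57 - 1*(-145))) = 3 + ((P + X) + (-57 + 145)) = 3 + ((P + X) + 88) = 3 + (88 + P + X) = 91 + P + X)
q = -173180
q - F(282, 485) = -173180 - (91 + 282 + 485) = -173180 - 1*858 = -173180 - 858 = -174038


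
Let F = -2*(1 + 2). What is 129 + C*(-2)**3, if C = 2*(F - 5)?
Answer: 305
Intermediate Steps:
F = -6 (F = -2*3 = -6)
C = -22 (C = 2*(-6 - 5) = 2*(-11) = -22)
129 + C*(-2)**3 = 129 - 22*(-2)**3 = 129 - 22*(-8) = 129 + 176 = 305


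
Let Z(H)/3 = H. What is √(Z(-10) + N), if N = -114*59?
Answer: 2*I*√1689 ≈ 82.195*I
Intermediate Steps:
N = -6726
Z(H) = 3*H
√(Z(-10) + N) = √(3*(-10) - 6726) = √(-30 - 6726) = √(-6756) = 2*I*√1689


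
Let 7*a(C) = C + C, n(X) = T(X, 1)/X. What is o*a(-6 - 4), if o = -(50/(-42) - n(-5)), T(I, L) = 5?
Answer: -80/147 ≈ -0.54422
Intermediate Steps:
n(X) = 5/X
a(C) = 2*C/7 (a(C) = (C + C)/7 = (2*C)/7 = 2*C/7)
o = 4/21 (o = -(50/(-42) - 5/(-5)) = -(50*(-1/42) - 5*(-1)/5) = -(-25/21 - 1*(-1)) = -(-25/21 + 1) = -1*(-4/21) = 4/21 ≈ 0.19048)
o*a(-6 - 4) = 4*(2*(-6 - 4)/7)/21 = 4*((2/7)*(-10))/21 = (4/21)*(-20/7) = -80/147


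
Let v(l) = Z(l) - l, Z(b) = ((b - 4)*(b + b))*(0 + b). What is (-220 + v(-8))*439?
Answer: -767372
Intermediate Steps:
Z(b) = 2*b**2*(-4 + b) (Z(b) = ((-4 + b)*(2*b))*b = (2*b*(-4 + b))*b = 2*b**2*(-4 + b))
v(l) = -l + 2*l**2*(-4 + l) (v(l) = 2*l**2*(-4 + l) - l = -l + 2*l**2*(-4 + l))
(-220 + v(-8))*439 = (-220 - 8*(-1 + 2*(-8)*(-4 - 8)))*439 = (-220 - 8*(-1 + 2*(-8)*(-12)))*439 = (-220 - 8*(-1 + 192))*439 = (-220 - 8*191)*439 = (-220 - 1528)*439 = -1748*439 = -767372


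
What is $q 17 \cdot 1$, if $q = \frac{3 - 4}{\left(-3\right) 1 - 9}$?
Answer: $\frac{17}{12} \approx 1.4167$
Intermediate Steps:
$q = \frac{1}{12}$ ($q = - \frac{1}{-3 - 9} = - \frac{1}{-12} = \left(-1\right) \left(- \frac{1}{12}\right) = \frac{1}{12} \approx 0.083333$)
$q 17 \cdot 1 = \frac{1}{12} \cdot 17 \cdot 1 = \frac{17}{12} \cdot 1 = \frac{17}{12}$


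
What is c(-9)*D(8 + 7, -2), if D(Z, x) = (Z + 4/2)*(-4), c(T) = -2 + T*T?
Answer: -5372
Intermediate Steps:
c(T) = -2 + T²
D(Z, x) = -8 - 4*Z (D(Z, x) = (Z + 4*(½))*(-4) = (Z + 2)*(-4) = (2 + Z)*(-4) = -8 - 4*Z)
c(-9)*D(8 + 7, -2) = (-2 + (-9)²)*(-8 - 4*(8 + 7)) = (-2 + 81)*(-8 - 4*15) = 79*(-8 - 60) = 79*(-68) = -5372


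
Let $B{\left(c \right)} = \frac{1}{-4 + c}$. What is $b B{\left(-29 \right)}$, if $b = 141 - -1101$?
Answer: $- \frac{414}{11} \approx -37.636$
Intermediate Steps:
$b = 1242$ ($b = 141 + 1101 = 1242$)
$b B{\left(-29 \right)} = \frac{1242}{-4 - 29} = \frac{1242}{-33} = 1242 \left(- \frac{1}{33}\right) = - \frac{414}{11}$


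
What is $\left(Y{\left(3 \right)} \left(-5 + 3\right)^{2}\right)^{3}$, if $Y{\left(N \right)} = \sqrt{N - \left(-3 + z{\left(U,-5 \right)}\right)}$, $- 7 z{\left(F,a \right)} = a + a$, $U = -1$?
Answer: $\frac{8192 \sqrt{14}}{49} \approx 625.54$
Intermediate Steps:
$z{\left(F,a \right)} = - \frac{2 a}{7}$ ($z{\left(F,a \right)} = - \frac{a + a}{7} = - \frac{2 a}{7}$)
$Y{\left(N \right)} = \sqrt{\frac{11}{7} + N}$ ($Y{\left(N \right)} = \sqrt{N + \left(3 - \left(- \frac{2}{7}\right) \left(-5\right)\right)} = \sqrt{N + \left(3 - \frac{10}{7}\right)} = \sqrt{N + \frac{11}{7}} = \sqrt{\frac{11}{7} + N}$)
$\left(Y{\left(3 \right)} \left(-5 + 3\right)^{2}\right)^{3} = \left(\frac{\sqrt{77 + 49 \cdot 3}}{7} \left(-5 + 3\right)^{2}\right)^{3} = \left(\frac{\sqrt{77 + 147}}{7} \left(-2\right)^{2}\right)^{3} = \left(\frac{\sqrt{224}}{7} \cdot 4\right)^{3} = \left(\frac{4 \sqrt{14}}{7} \cdot 4\right)^{3} = \left(\frac{16 \sqrt{14}}{7}\right)^{3} = \frac{8192 \sqrt{14}}{49}$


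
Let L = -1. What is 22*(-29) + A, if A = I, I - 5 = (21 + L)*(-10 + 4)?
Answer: -753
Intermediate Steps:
I = -115 (I = 5 + (21 - 1)*(-10 + 4) = 5 + 20*(-6) = 5 - 120 = -115)
A = -115
22*(-29) + A = 22*(-29) - 115 = -638 - 115 = -753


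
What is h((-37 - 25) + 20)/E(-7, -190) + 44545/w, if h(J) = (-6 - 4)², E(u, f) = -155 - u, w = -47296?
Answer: -2830565/1749952 ≈ -1.6175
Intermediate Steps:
h(J) = 100 (h(J) = (-10)² = 100)
h((-37 - 25) + 20)/E(-7, -190) + 44545/w = 100/(-155 - 1*(-7)) + 44545/(-47296) = 100/(-155 + 7) + 44545*(-1/47296) = 100/(-148) - 44545/47296 = 100*(-1/148) - 44545/47296 = -25/37 - 44545/47296 = -2830565/1749952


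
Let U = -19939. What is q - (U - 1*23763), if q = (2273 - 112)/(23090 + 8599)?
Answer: 1384874839/31689 ≈ 43702.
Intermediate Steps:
q = 2161/31689 ≈ 0.068194
q - (U - 1*23763) = 2161/31689 - (-19939 - 1*23763) = 2161/31689 - (-19939 - 23763) = 2161/31689 - 1*(-43702) = 2161/31689 + 43702 = 1384874839/31689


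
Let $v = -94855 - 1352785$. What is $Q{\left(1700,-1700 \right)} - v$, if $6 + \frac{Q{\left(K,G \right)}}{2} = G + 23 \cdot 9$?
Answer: $1444642$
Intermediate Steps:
$Q{\left(K,G \right)} = 402 + 2 G$ ($Q{\left(K,G \right)} = -12 + 2 \left(G + 23 \cdot 9\right) = -12 + 2 \left(G + 207\right) = -12 + 2 \left(207 + G\right) = -12 + \left(414 + 2 G\right) = 402 + 2 G$)
$v = -1447640$ ($v = -94855 - 1352785 = -1447640$)
$Q{\left(1700,-1700 \right)} - v = \left(402 + 2 \left(-1700\right)\right) - -1447640 = \left(402 - 3400\right) + 1447640 = -2998 + 1447640 = 1444642$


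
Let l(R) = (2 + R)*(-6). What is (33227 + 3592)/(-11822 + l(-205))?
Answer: -36819/10604 ≈ -3.4722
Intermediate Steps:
l(R) = -12 - 6*R
(33227 + 3592)/(-11822 + l(-205)) = (33227 + 3592)/(-11822 + (-12 - 6*(-205))) = 36819/(-11822 + (-12 + 1230)) = 36819/(-11822 + 1218) = 36819/(-10604) = 36819*(-1/10604) = -36819/10604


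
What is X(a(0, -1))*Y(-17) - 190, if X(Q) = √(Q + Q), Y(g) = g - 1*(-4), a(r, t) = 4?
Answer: -190 - 26*√2 ≈ -226.77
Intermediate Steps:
Y(g) = 4 + g (Y(g) = g + 4 = 4 + g)
X(Q) = √2*√Q (X(Q) = √(2*Q) = √2*√Q)
X(a(0, -1))*Y(-17) - 190 = (√2*√4)*(4 - 17) - 190 = (√2*2)*(-13) - 190 = (2*√2)*(-13) - 190 = -26*√2 - 190 = -190 - 26*√2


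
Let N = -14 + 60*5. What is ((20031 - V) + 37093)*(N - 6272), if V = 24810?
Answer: -193431604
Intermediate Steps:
N = 286 (N = -14 + 300 = 286)
((20031 - V) + 37093)*(N - 6272) = ((20031 - 1*24810) + 37093)*(286 - 6272) = ((20031 - 24810) + 37093)*(-5986) = (-4779 + 37093)*(-5986) = 32314*(-5986) = -193431604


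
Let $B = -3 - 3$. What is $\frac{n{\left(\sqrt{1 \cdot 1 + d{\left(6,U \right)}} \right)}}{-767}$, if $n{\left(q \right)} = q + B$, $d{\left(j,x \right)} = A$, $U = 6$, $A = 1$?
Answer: $\frac{6}{767} - \frac{\sqrt{2}}{767} \approx 0.0059789$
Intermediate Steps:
$d{\left(j,x \right)} = 1$
$B = -6$
$n{\left(q \right)} = -6 + q$ ($n{\left(q \right)} = q - 6 = -6 + q$)
$\frac{n{\left(\sqrt{1 \cdot 1 + d{\left(6,U \right)}} \right)}}{-767} = \frac{-6 + \sqrt{1 \cdot 1 + 1}}{-767} = \left(-6 + \sqrt{1 + 1}\right) \left(- \frac{1}{767}\right) = \left(-6 + \sqrt{2}\right) \left(- \frac{1}{767}\right) = \frac{6}{767} - \frac{\sqrt{2}}{767}$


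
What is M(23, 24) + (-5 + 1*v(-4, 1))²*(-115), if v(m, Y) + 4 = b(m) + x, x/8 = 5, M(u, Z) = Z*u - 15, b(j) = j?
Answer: -83298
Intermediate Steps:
M(u, Z) = -15 + Z*u
x = 40 (x = 8*5 = 40)
v(m, Y) = 36 + m (v(m, Y) = -4 + (m + 40) = -4 + (40 + m) = 36 + m)
M(23, 24) + (-5 + 1*v(-4, 1))²*(-115) = (-15 + 24*23) + (-5 + 1*(36 - 4))²*(-115) = (-15 + 552) + (-5 + 1*32)²*(-115) = 537 + (-5 + 32)²*(-115) = 537 + 27²*(-115) = 537 + 729*(-115) = 537 - 83835 = -83298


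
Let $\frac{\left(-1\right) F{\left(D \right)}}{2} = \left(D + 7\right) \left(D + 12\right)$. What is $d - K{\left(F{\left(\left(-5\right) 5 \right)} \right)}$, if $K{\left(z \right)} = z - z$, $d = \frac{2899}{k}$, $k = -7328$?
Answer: $- \frac{2899}{7328} \approx -0.39561$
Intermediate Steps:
$d = - \frac{2899}{7328}$ ($d = \frac{2899}{-7328} = 2899 \left(- \frac{1}{7328}\right) = - \frac{2899}{7328} \approx -0.39561$)
$F{\left(D \right)} = - 2 \left(7 + D\right) \left(12 + D\right)$ ($F{\left(D \right)} = - 2 \left(D + 7\right) \left(D + 12\right) = - 2 \left(7 + D\right) \left(12 + D\right)$)
$K{\left(z \right)} = 0$
$d - K{\left(F{\left(\left(-5\right) 5 \right)} \right)} = - \frac{2899}{7328} - 0 = - \frac{2899}{7328} + 0 = - \frac{2899}{7328}$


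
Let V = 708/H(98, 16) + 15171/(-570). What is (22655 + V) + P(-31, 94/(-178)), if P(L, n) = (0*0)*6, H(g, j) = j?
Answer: 8615601/380 ≈ 22673.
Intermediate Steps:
P(L, n) = 0 (P(L, n) = 0*6 = 0)
V = 6701/380 (V = 708/16 + 15171/(-570) = 708*(1/16) + 15171*(-1/570) = 177/4 - 5057/190 = 6701/380 ≈ 17.634)
(22655 + V) + P(-31, 94/(-178)) = (22655 + 6701/380) + 0 = 8615601/380 + 0 = 8615601/380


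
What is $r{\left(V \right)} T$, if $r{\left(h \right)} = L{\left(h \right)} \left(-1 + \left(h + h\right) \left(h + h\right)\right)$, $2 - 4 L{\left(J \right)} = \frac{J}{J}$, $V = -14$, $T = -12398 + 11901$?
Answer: $- \frac{389151}{4} \approx -97288.0$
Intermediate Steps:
$T = -497$
$L{\left(J \right)} = \frac{1}{4}$ ($L{\left(J \right)} = \frac{1}{2} - \frac{J \frac{1}{J}}{4} = \frac{1}{2} - \frac{1}{4} = \frac{1}{4}$)
$r{\left(h \right)} = - \frac{1}{4} + h^{2}$ ($r{\left(h \right)} = \frac{-1 + \left(h + h\right) \left(h + h\right)}{4} = \frac{-1 + 2 h 2 h}{4} = \frac{-1 + 4 h^{2}}{4} = - \frac{1}{4} + h^{2}$)
$r{\left(V \right)} T = \left(- \frac{1}{4} + \left(-14\right)^{2}\right) \left(-497\right) = \left(- \frac{1}{4} + 196\right) \left(-497\right) = \frac{783}{4} \left(-497\right) = - \frac{389151}{4}$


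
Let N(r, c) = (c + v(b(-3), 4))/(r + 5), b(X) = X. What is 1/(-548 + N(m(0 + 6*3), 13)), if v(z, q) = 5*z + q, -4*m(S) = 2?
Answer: -9/4928 ≈ -0.0018263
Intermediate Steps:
m(S) = -½ (m(S) = -¼*2 = -½)
v(z, q) = q + 5*z
N(r, c) = (-11 + c)/(5 + r) (N(r, c) = (c + (4 + 5*(-3)))/(r + 5) = (c + (4 - 15))/(5 + r) = (c - 11)/(5 + r) = (-11 + c)/(5 + r))
1/(-548 + N(m(0 + 6*3), 13)) = 1/(-548 + (-11 + 13)/(5 - ½)) = 1/(-548 + 2/(9/2)) = 1/(-548 + (2/9)*2) = 1/(-548 + 4/9) = 1/(-4928/9) = -9/4928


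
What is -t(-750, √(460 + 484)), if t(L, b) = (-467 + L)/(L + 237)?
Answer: -1217/513 ≈ -2.3723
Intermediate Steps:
t(L, b) = (-467 + L)/(237 + L)
-t(-750, √(460 + 484)) = -(-467 - 750)/(237 - 750) = -(-1217)/(-513) = -(-1)*(-1217)/513 = -1*1217/513 = -1217/513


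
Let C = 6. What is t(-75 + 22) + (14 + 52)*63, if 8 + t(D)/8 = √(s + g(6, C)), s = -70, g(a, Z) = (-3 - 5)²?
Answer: 4094 + 8*I*√6 ≈ 4094.0 + 19.596*I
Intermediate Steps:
g(a, Z) = 64 (g(a, Z) = (-8)² = 64)
t(D) = -64 + 8*I*√6 (t(D) = -64 + 8*√(-70 + 64) = -64 + 8*√(-6) = -64 + 8*(I*√6) = -64 + 8*I*√6)
t(-75 + 22) + (14 + 52)*63 = (-64 + 8*I*√6) + (14 + 52)*63 = (-64 + 8*I*√6) + 66*63 = (-64 + 8*I*√6) + 4158 = 4094 + 8*I*√6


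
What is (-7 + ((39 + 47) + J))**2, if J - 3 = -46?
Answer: 1296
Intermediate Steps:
J = -43 (J = 3 - 46 = -43)
(-7 + ((39 + 47) + J))**2 = (-7 + ((39 + 47) - 43))**2 = (-7 + (86 - 43))**2 = (-7 + 43)**2 = 36**2 = 1296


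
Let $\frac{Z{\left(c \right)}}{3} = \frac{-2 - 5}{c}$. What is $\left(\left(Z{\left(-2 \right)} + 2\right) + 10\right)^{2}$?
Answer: $\frac{2025}{4} \approx 506.25$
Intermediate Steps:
$Z{\left(c \right)} = - \frac{21}{c}$ ($Z{\left(c \right)} = 3 \frac{-2 - 5}{c} = 3 \left(- \frac{7}{c}\right) = - \frac{21}{c}$)
$\left(\left(Z{\left(-2 \right)} + 2\right) + 10\right)^{2} = \left(\left(- \frac{21}{-2} + 2\right) + 10\right)^{2} = \left(\left(\left(-21\right) \left(- \frac{1}{2}\right) + 2\right) + 10\right)^{2} = \left(\left(\frac{21}{2} + 2\right) + 10\right)^{2} = \left(\frac{25}{2} + 10\right)^{2} = \left(\frac{45}{2}\right)^{2} = \frac{2025}{4}$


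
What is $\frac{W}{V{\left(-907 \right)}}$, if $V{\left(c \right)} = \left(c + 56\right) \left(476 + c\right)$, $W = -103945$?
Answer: $- \frac{103945}{366781} \approx -0.2834$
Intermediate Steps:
$V{\left(c \right)} = \left(56 + c\right) \left(476 + c\right)$
$\frac{W}{V{\left(-907 \right)}} = - \frac{103945}{26656 + \left(-907\right)^{2} + 532 \left(-907\right)} = - \frac{103945}{26656 + 822649 - 482524} = - \frac{103945}{366781}$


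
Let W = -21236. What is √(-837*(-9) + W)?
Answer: I*√13703 ≈ 117.06*I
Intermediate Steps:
√(-837*(-9) + W) = √(-837*(-9) - 21236) = √(7533 - 21236) = √(-13703) = I*√13703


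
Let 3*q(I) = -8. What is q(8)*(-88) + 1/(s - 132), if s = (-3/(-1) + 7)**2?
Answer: 22525/96 ≈ 234.64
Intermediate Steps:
q(I) = -8/3 (q(I) = (1/3)*(-8) = -8/3)
s = 100 (s = (-3*(-1) + 7)**2 = (3 + 7)**2 = 10**2 = 100)
q(8)*(-88) + 1/(s - 132) = -8/3*(-88) + 1/(100 - 132) = 704/3 + 1/(-32) = 704/3 - 1/32 = 22525/96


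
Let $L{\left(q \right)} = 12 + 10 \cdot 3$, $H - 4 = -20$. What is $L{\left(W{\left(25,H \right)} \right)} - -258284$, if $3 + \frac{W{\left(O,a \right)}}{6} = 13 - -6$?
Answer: $258326$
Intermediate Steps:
$H = -16$ ($H = 4 - 20 = -16$)
$W{\left(O,a \right)} = 96$ ($W{\left(O,a \right)} = -18 + 6 \left(13 - -6\right) = -18 + 6 \left(13 + 6\right) = -18 + 6 \cdot 19 = -18 + 114 = 96$)
$L{\left(q \right)} = 42$ ($L{\left(q \right)} = 12 + 30 = 42$)
$L{\left(W{\left(25,H \right)} \right)} - -258284 = 42 - -258284 = 42 + 258284 = 258326$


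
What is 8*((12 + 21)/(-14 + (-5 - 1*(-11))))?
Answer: -33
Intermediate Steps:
8*((12 + 21)/(-14 + (-5 - 1*(-11)))) = 8*(33/(-14 + (-5 + 11))) = 8*(33/(-14 + 6)) = 8*(33/(-8)) = 8*(33*(-⅛)) = 8*(-33/8) = -33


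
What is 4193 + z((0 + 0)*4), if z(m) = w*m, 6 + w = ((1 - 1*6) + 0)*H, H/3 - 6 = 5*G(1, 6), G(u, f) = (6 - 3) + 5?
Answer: 4193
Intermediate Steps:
G(u, f) = 8 (G(u, f) = 3 + 5 = 8)
H = 138 (H = 18 + 3*(5*8) = 18 + 3*40 = 18 + 120 = 138)
w = -696 (w = -6 + ((1 - 1*6) + 0)*138 = -6 + ((1 - 6) + 0)*138 = -6 + (-5 + 0)*138 = -6 - 5*138 = -6 - 690 = -696)
z(m) = -696*m
4193 + z((0 + 0)*4) = 4193 - 696*(0 + 0)*4 = 4193 - 0*4 = 4193 - 696*0 = 4193 + 0 = 4193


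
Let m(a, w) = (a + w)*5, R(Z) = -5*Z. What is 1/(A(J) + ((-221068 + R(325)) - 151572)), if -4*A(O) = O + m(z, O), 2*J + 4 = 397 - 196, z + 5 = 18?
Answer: -1/374429 ≈ -2.6707e-6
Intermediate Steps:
z = 13 (z = -5 + 18 = 13)
J = 197/2 (J = -2 + (397 - 196)/2 = -2 + (½)*201 = -2 + 201/2 = 197/2 ≈ 98.500)
m(a, w) = 5*a + 5*w
A(O) = -65/4 - 3*O/2 (A(O) = -(O + (5*13 + 5*O))/4 = -(O + (65 + 5*O))/4 = -(65 + 6*O)/4 = -65/4 - 3*O/2)
1/(A(J) + ((-221068 + R(325)) - 151572)) = 1/((-65/4 - 3/2*197/2) + ((-221068 - 5*325) - 151572)) = 1/((-65/4 - 591/4) + ((-221068 - 1625) - 151572)) = 1/(-164 + (-222693 - 151572)) = 1/(-164 - 374265) = 1/(-374429) = -1/374429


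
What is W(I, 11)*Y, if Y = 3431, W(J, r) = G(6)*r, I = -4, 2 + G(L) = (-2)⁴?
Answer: 528374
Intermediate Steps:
G(L) = 14 (G(L) = -2 + (-2)⁴ = -2 + 16 = 14)
W(J, r) = 14*r
W(I, 11)*Y = (14*11)*3431 = 154*3431 = 528374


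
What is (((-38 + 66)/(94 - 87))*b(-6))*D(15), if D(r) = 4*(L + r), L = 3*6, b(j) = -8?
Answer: -4224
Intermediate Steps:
L = 18
D(r) = 72 + 4*r (D(r) = 4*(18 + r) = 72 + 4*r)
(((-38 + 66)/(94 - 87))*b(-6))*D(15) = (((-38 + 66)/(94 - 87))*(-8))*(72 + 4*15) = ((28/7)*(-8))*(72 + 60) = ((28*(⅐))*(-8))*132 = (4*(-8))*132 = -32*132 = -4224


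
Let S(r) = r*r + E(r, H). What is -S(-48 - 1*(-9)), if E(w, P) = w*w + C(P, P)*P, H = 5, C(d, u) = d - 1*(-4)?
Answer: -3087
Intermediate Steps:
C(d, u) = 4 + d (C(d, u) = d + 4 = 4 + d)
E(w, P) = w² + P*(4 + P) (E(w, P) = w*w + (4 + P)*P = w² + P*(4 + P))
S(r) = 45 + 2*r² (S(r) = r*r + (r² + 5*(4 + 5)) = r² + (r² + 5*9) = r² + (r² + 45) = r² + (45 + r²) = 45 + 2*r²)
-S(-48 - 1*(-9)) = -(45 + 2*(-48 - 1*(-9))²) = -(45 + 2*(-48 + 9)²) = -(45 + 2*(-39)²) = -(45 + 2*1521) = -(45 + 3042) = -1*3087 = -3087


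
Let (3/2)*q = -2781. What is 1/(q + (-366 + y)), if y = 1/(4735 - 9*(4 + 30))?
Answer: -4429/9832379 ≈ -0.00045045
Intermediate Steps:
q = -1854 (q = (⅔)*(-2781) = -1854)
y = 1/4429 (y = 1/(4735 - 9*34) = 1/(4735 - 306) = 1/4429 ≈ 0.00022578)
1/(q + (-366 + y)) = 1/(-1854 + (-366 + 1/4429)) = 1/(-1854 - 1621013/4429) = 1/(-9832379/4429) = -4429/9832379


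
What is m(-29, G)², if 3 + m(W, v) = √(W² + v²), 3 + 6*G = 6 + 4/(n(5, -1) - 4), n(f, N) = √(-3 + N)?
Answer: 85013/100 - 11*I/225 - √(757017 - 44*I)/5 ≈ 676.12 - 0.043832*I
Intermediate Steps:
G = ½ + (-4 - 2*I)/30 (G = -½ + (6 + 4/(√(-3 - 1) - 4))/6 = -½ + (6 + 4/(√(-4) - 4))/6 = -½ + (6 + 4/(2*I - 4))/6 = -½ + (6 + 4/(-4 + 2*I))/6 = -½ + (6 + 4*((-4 - 2*I)/20))/6 = -½ + (6 + (-4 - 2*I)/5)/6 = -½ + (1 + (-4 - 2*I)/30) = ½ + (-4 - 2*I)/30 ≈ 0.36667 - 0.066667*I)
m(W, v) = -3 + √(W² + v²)
m(-29, G)² = (-3 + √((-29)² + (11/30 - I/15)²))² = (-3 + √(841 + (11/30 - I/15)²))²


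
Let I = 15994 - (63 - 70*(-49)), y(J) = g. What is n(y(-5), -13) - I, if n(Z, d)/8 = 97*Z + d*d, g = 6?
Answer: -6493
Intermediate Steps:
y(J) = 6
n(Z, d) = 8*d² + 776*Z (n(Z, d) = 8*(97*Z + d*d) = 8*(97*Z + d²) = 8*(d² + 97*Z) = 8*d² + 776*Z)
I = 12501 (I = 15994 - (63 + 3430) = 15994 - 1*3493 = 15994 - 3493 = 12501)
n(y(-5), -13) - I = (8*(-13)² + 776*6) - 1*12501 = (8*169 + 4656) - 12501 = (1352 + 4656) - 12501 = 6008 - 12501 = -6493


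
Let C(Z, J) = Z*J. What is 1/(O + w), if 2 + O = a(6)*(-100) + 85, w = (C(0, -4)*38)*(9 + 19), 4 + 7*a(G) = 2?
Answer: 7/781 ≈ 0.0089629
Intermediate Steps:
a(G) = -2/7 (a(G) = -4/7 + (⅐)*2 = -4/7 + 2/7 = -2/7)
C(Z, J) = J*Z
w = 0 (w = (-4*0*38)*(9 + 19) = (0*38)*28 = 0*28 = 0)
O = 781/7 (O = -2 + (-2/7*(-100) + 85) = -2 + (200/7 + 85) = -2 + 795/7 = 781/7 ≈ 111.57)
1/(O + w) = 1/(781/7 + 0) = 1/(781/7) = 7/781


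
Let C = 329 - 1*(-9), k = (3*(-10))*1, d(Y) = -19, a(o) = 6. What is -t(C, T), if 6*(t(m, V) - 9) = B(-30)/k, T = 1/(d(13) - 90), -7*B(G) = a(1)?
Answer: -1891/210 ≈ -9.0048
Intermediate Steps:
B(G) = -6/7 (B(G) = -⅐*6 = -6/7)
k = -30 (k = -30*1 = -30)
T = -1/109 (T = 1/(-19 - 90) = 1/(-109) = -1/109 ≈ -0.0091743)
C = 338 (C = 329 + 9 = 338)
t(m, V) = 1891/210 (t(m, V) = 9 + (-6/7/(-30))/6 = 9 + (-6/7*(-1/30))/6 = 9 + (⅙)*(1/35) = 9 + 1/210 = 1891/210)
-t(C, T) = -1*1891/210 = -1891/210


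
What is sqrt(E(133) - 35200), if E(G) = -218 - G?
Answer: I*sqrt(35551) ≈ 188.55*I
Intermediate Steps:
sqrt(E(133) - 35200) = sqrt((-218 - 1*133) - 35200) = sqrt((-218 - 133) - 35200) = sqrt(-351 - 35200) = sqrt(-35551) = I*sqrt(35551)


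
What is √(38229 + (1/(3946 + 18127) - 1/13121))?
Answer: 9*√39588087013173754365/289619833 ≈ 195.52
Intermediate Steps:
√(38229 + (1/(3946 + 18127) - 1/13121)) = √(38229 + (1/22073 - 1*1/13121)) = √(38229 + (1/22073 - 1/13121)) = √(38229 - 8952/289619833) = √(11071876586805/289619833) = 9*√39588087013173754365/289619833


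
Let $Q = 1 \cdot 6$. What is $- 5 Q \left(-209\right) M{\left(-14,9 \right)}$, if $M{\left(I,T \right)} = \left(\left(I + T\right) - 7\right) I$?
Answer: $1053360$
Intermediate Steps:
$M{\left(I,T \right)} = I \left(-7 + I + T\right)$ ($M{\left(I,T \right)} = \left(-7 + I + T\right) I = I \left(-7 + I + T\right)$)
$Q = 6$
$- 5 Q \left(-209\right) M{\left(-14,9 \right)} = \left(-5\right) 6 \left(-209\right) \left(- 14 \left(-7 - 14 + 9\right)\right) = \left(-30\right) \left(-209\right) \left(\left(-14\right) \left(-12\right)\right) = 6270 \cdot 168 = 1053360$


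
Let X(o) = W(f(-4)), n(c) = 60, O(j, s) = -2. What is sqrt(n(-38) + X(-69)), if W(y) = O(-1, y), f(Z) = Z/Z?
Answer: sqrt(58) ≈ 7.6158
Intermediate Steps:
f(Z) = 1
W(y) = -2
X(o) = -2
sqrt(n(-38) + X(-69)) = sqrt(60 - 2) = sqrt(58)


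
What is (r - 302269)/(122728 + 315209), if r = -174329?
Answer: -158866/145979 ≈ -1.0883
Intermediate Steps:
(r - 302269)/(122728 + 315209) = (-174329 - 302269)/(122728 + 315209) = -476598/437937 = -476598*1/437937 = -158866/145979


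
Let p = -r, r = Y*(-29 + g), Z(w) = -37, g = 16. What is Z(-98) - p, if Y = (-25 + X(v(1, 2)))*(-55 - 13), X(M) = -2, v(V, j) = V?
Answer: -23905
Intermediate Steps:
Y = 1836 (Y = (-25 - 2)*(-55 - 13) = -27*(-68) = 1836)
r = -23868 (r = 1836*(-29 + 16) = 1836*(-13) = -23868)
p = 23868 (p = -1*(-23868) = 23868)
Z(-98) - p = -37 - 1*23868 = -37 - 23868 = -23905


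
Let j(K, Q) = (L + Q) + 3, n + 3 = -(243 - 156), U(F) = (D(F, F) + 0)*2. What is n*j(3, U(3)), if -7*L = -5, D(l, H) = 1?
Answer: -3600/7 ≈ -514.29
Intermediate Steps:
L = 5/7 (L = -1/7*(-5) = 5/7 ≈ 0.71429)
U(F) = 2 (U(F) = (1 + 0)*2 = 1*2 = 2)
n = -90 (n = -3 - (243 - 156) = -3 - 1*87 = -3 - 87 = -90)
j(K, Q) = 26/7 + Q (j(K, Q) = (5/7 + Q) + 3 = 26/7 + Q)
n*j(3, U(3)) = -90*(26/7 + 2) = -90*40/7 = -3600/7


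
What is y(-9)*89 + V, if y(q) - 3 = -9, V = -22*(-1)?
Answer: -512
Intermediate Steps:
V = 22
y(q) = -6 (y(q) = 3 - 9 = -6)
y(-9)*89 + V = -6*89 + 22 = -534 + 22 = -512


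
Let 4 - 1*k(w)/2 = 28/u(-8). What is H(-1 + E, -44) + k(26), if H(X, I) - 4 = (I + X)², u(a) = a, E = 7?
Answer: 1463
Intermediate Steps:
H(X, I) = 4 + (I + X)²
k(w) = 15 (k(w) = 8 - 56/(-8) = 8 - 56*(-1)/8 = 8 - 2*(-7/2) = 8 + 7 = 15)
H(-1 + E, -44) + k(26) = (4 + (-44 + (-1 + 7))²) + 15 = (4 + (-44 + 6)²) + 15 = (4 + (-38)²) + 15 = (4 + 1444) + 15 = 1448 + 15 = 1463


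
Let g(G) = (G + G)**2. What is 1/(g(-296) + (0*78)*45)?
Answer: 1/350464 ≈ 2.8534e-6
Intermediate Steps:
g(G) = 4*G**2 (g(G) = (2*G)**2 = 4*G**2)
1/(g(-296) + (0*78)*45) = 1/(4*(-296)**2 + (0*78)*45) = 1/(4*87616 + 0*45) = 1/(350464 + 0) = 1/350464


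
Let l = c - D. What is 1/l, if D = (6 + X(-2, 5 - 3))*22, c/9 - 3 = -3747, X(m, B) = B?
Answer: -1/33872 ≈ -2.9523e-5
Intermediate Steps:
c = -33696 (c = 27 + 9*(-3747) = 27 - 33723 = -33696)
D = 176 (D = (6 + (5 - 3))*22 = (6 + 2)*22 = 8*22 = 176)
l = -33872 (l = -33696 - 1*176 = -33696 - 176 = -33872)
1/l = 1/(-33872) = -1/33872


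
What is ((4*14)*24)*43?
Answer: 57792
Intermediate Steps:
((4*14)*24)*43 = (56*24)*43 = 1344*43 = 57792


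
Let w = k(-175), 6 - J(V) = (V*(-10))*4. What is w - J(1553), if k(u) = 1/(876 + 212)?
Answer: -67593087/1088 ≈ -62126.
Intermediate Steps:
k(u) = 1/1088
J(V) = 6 + 40*V (J(V) = 6 - V*(-10)*4 = 6 - (-10*V)*4 = 6 - (-40)*V = 6 + 40*V)
w = 1/1088 ≈ 0.00091912
w - J(1553) = 1/1088 - (6 + 40*1553) = 1/1088 - (6 + 62120) = 1/1088 - 1*62126 = 1/1088 - 62126 = -67593087/1088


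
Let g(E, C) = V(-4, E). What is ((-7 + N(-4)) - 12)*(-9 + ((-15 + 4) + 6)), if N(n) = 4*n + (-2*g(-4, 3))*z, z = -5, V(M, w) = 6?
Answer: -350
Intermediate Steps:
g(E, C) = 6
N(n) = 60 + 4*n (N(n) = 4*n - 2*6*(-5) = 4*n - 12*(-5) = 4*n + 60 = 60 + 4*n)
((-7 + N(-4)) - 12)*(-9 + ((-15 + 4) + 6)) = ((-7 + (60 + 4*(-4))) - 12)*(-9 + ((-15 + 4) + 6)) = ((-7 + (60 - 16)) - 12)*(-9 + (-11 + 6)) = ((-7 + 44) - 12)*(-9 - 5) = (37 - 12)*(-14) = 25*(-14) = -350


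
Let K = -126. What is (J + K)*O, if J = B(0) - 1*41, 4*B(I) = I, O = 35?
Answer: -5845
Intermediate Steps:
B(I) = I/4
J = -41 (J = (¼)*0 - 1*41 = 0 - 41 = -41)
(J + K)*O = (-41 - 126)*35 = -167*35 = -5845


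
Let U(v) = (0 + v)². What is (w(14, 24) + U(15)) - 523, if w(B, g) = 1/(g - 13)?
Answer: -3277/11 ≈ -297.91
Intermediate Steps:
w(B, g) = 1/(-13 + g)
U(v) = v²
(w(14, 24) + U(15)) - 523 = (1/(-13 + 24) + 15²) - 523 = (1/11 + 225) - 523 = 2476/11 - 523 = -3277/11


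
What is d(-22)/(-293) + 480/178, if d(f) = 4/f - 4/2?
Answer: 775656/286847 ≈ 2.7041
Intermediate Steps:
d(f) = -2 + 4/f (d(f) = 4/f - 4*½ = 4/f - 2 = -2 + 4/f)
d(-22)/(-293) + 480/178 = (-2 + 4/(-22))/(-293) + 480/178 = (-2 + 4*(-1/22))*(-1/293) + 480*(1/178) = (-2 - 2/11)*(-1/293) + 240/89 = -24/11*(-1/293) + 240/89 = 24/3223 + 240/89 = 775656/286847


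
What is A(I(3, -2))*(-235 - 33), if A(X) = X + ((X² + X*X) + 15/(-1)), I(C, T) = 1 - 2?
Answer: 3752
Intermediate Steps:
I(C, T) = -1
A(X) = -15 + X + 2*X² (A(X) = X + ((X² + X²) + 15*(-1)) = X + (2*X² - 15) = X + (-15 + 2*X²) = -15 + X + 2*X²)
A(I(3, -2))*(-235 - 33) = (-15 - 1 + 2*(-1)²)*(-235 - 33) = (-15 - 1 + 2*1)*(-268) = (-15 - 1 + 2)*(-268) = -14*(-268) = 3752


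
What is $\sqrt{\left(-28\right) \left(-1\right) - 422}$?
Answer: $i \sqrt{394} \approx 19.849 i$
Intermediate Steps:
$\sqrt{\left(-28\right) \left(-1\right) - 422} = \sqrt{28 - 422} = \sqrt{-394} = i \sqrt{394}$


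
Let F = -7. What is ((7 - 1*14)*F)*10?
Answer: 490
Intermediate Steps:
((7 - 1*14)*F)*10 = ((7 - 1*14)*(-7))*10 = ((7 - 14)*(-7))*10 = -7*(-7)*10 = 49*10 = 490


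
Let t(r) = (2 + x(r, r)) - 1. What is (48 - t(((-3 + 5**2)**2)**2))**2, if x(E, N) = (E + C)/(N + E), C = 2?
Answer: 118655335767409/54875873536 ≈ 2162.3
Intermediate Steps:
x(E, N) = (2 + E)/(E + N) (x(E, N) = (E + 2)/(N + E) = (2 + E)/(E + N))
t(r) = 1 + (2 + r)/(2*r) (t(r) = (2 + (2 + r)/(r + r)) - 1 = (2 + (2 + r)/((2*r))) - 1 = (2 + (1/(2*r))*(2 + r)) - 1 = (2 + (2 + r)/(2*r)) - 1 = 1 + (2 + r)/(2*r))
(48 - t(((-3 + 5**2)**2)**2))**2 = (48 - (3/2 + 1/(((-3 + 5**2)**2)**2)))**2 = (48 - (3/2 + 1/(((-3 + 25)**2)**2)))**2 = (48 - (3/2 + 1/((22**2)**2)))**2 = (48 - (3/2 + 1/(484**2)))**2 = (48 - (3/2 + 1/234256))**2 = (48 - 1*351385/234256)**2 = (48 - 351385/234256)**2 = (10892903/234256)**2 = 118655335767409/54875873536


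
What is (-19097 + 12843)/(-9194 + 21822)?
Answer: -3127/6314 ≈ -0.49525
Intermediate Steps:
(-19097 + 12843)/(-9194 + 21822) = -6254/12628 = -6254*1/12628 = -3127/6314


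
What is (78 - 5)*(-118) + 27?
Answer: -8587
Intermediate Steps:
(78 - 5)*(-118) + 27 = 73*(-118) + 27 = -8614 + 27 = -8587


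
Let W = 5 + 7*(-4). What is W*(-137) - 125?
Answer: 3026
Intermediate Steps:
W = -23 (W = 5 - 28 = -23)
W*(-137) - 125 = -23*(-137) - 125 = 3151 - 125 = 3026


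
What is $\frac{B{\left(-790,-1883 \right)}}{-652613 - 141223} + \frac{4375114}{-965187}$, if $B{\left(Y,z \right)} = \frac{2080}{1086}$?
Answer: $- \frac{52386299759182}{11556852825591} \approx -4.5329$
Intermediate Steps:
$B{\left(Y,z \right)} = \frac{1040}{543}$ ($B{\left(Y,z \right)} = 2080 \cdot \frac{1}{1086} = \frac{1040}{543}$)
$\frac{B{\left(-790,-1883 \right)}}{-652613 - 141223} + \frac{4375114}{-965187} = \frac{1040}{543 \left(-652613 - 141223\right)} + \frac{4375114}{-965187} = \frac{1040}{543 \left(-793836\right)} + 4375114 \left(- \frac{1}{965187}\right) = \frac{1040}{543} \left(- \frac{1}{793836}\right) - \frac{4375114}{965187} = - \frac{260}{107763237} - \frac{4375114}{965187} = - \frac{52386299759182}{11556852825591}$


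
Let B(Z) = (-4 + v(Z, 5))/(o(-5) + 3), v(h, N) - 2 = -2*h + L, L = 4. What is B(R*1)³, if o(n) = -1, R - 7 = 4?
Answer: -1000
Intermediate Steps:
R = 11 (R = 7 + 4 = 11)
v(h, N) = 6 - 2*h (v(h, N) = 2 + (-2*h + 4) = 2 + (4 - 2*h) = 6 - 2*h)
B(Z) = 1 - Z (B(Z) = (-4 + (6 - 2*Z))/(-1 + 3) = (2 - 2*Z)/2 = (2 - 2*Z)*(½) = 1 - Z)
B(R*1)³ = (1 - 11)³ = (-10)³ = -1000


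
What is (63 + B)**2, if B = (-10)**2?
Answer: 26569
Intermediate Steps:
B = 100
(63 + B)**2 = (63 + 100)**2 = 163**2 = 26569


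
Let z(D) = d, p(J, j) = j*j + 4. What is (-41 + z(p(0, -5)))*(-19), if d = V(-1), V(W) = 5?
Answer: 684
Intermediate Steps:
p(J, j) = 4 + j² (p(J, j) = j² + 4 = 4 + j²)
d = 5
z(D) = 5
(-41 + z(p(0, -5)))*(-19) = (-41 + 5)*(-19) = -36*(-19) = 684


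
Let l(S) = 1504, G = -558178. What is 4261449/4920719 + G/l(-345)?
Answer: -1370113935343/3700380688 ≈ -370.26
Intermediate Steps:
4261449/4920719 + G/l(-345) = 4261449/4920719 - 558178/1504 = 4261449*(1/4920719) - 558178*1/1504 = 4261449/4920719 - 279089/752 = -1370113935343/3700380688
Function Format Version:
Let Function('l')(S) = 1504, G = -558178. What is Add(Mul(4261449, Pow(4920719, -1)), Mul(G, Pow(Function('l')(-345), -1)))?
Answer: Rational(-1370113935343, 3700380688) ≈ -370.26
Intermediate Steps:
Add(Mul(4261449, Pow(4920719, -1)), Mul(G, Pow(Function('l')(-345), -1))) = Add(Mul(4261449, Pow(4920719, -1)), Mul(-558178, Pow(1504, -1))) = Add(Mul(4261449, Rational(1, 4920719)), Mul(-558178, Rational(1, 1504))) = Add(Rational(4261449, 4920719), Rational(-279089, 752)) = Rational(-1370113935343, 3700380688)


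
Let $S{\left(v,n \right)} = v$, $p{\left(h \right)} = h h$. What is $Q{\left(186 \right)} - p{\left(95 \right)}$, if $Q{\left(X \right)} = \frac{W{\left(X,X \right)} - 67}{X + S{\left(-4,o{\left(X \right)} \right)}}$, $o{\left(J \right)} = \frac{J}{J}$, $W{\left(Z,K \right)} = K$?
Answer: $- \frac{234633}{26} \approx -9024.3$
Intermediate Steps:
$p{\left(h \right)} = h^{2}$
$o{\left(J \right)} = 1$
$Q{\left(X \right)} = \frac{-67 + X}{-4 + X}$ ($Q{\left(X \right)} = \frac{X - 67}{X - 4} = \frac{-67 + X}{-4 + X}$)
$Q{\left(186 \right)} - p{\left(95 \right)} = \frac{-67 + 186}{-4 + 186} - 95^{2} = \frac{1}{182} \cdot 119 - 9025 = \frac{17}{26} - 9025 = - \frac{234633}{26}$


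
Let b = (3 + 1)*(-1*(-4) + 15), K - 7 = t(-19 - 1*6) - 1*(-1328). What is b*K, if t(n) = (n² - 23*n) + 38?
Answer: 195548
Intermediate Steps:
t(n) = 38 + n² - 23*n
K = 2573 (K = 7 + ((38 + (-19 - 1*6)² - 23*(-19 - 1*6)) - 1*(-1328)) = 7 + ((38 + (-19 - 6)² - 23*(-19 - 6)) + 1328) = 7 + ((38 + (-25)² - 23*(-25)) + 1328) = 7 + ((38 + 625 + 575) + 1328) = 7 + (1238 + 1328) = 7 + 2566 = 2573)
b = 76 (b = 4*(4 + 15) = 4*19 = 76)
b*K = 76*2573 = 195548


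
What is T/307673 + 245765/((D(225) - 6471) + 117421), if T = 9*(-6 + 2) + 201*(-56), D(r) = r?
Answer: 14871973349/6841109155 ≈ 2.1739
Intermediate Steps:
T = -11292 (T = 9*(-4) - 11256 = -36 - 11256 = -11292)
T/307673 + 245765/((D(225) - 6471) + 117421) = -11292/307673 + 245765/((225 - 6471) + 117421) = -11292*1/307673 + 245765/(-6246 + 117421) = -11292/307673 + 245765/111175 = -11292/307673 + 245765*(1/111175) = -11292/307673 + 49153/22235 = 14871973349/6841109155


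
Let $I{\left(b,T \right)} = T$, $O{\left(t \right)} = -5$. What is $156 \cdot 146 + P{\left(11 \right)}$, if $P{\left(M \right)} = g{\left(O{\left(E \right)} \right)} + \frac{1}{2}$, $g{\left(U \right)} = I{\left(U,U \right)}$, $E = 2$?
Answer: $\frac{45543}{2} \approx 22772.0$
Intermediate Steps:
$g{\left(U \right)} = U$
$P{\left(M \right)} = - \frac{9}{2}$ ($P{\left(M \right)} = -5 + \frac{1}{2} = - \frac{9}{2}$)
$156 \cdot 146 + P{\left(11 \right)} = 156 \cdot 146 - \frac{9}{2} = 22776 - \frac{9}{2} = \frac{45543}{2}$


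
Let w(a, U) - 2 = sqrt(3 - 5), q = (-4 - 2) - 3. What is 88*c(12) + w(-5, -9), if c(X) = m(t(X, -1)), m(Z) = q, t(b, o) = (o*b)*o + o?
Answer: -790 + I*sqrt(2) ≈ -790.0 + 1.4142*I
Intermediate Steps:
t(b, o) = o + b*o**2 (t(b, o) = (b*o)*o + o = b*o**2 + o = o + b*o**2)
q = -9 (q = -6 - 3 = -9)
m(Z) = -9
c(X) = -9
w(a, U) = 2 + I*sqrt(2) (w(a, U) = 2 + sqrt(3 - 5) = 2 + sqrt(-2) = 2 + I*sqrt(2))
88*c(12) + w(-5, -9) = 88*(-9) + (2 + I*sqrt(2)) = -792 + (2 + I*sqrt(2)) = -790 + I*sqrt(2)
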